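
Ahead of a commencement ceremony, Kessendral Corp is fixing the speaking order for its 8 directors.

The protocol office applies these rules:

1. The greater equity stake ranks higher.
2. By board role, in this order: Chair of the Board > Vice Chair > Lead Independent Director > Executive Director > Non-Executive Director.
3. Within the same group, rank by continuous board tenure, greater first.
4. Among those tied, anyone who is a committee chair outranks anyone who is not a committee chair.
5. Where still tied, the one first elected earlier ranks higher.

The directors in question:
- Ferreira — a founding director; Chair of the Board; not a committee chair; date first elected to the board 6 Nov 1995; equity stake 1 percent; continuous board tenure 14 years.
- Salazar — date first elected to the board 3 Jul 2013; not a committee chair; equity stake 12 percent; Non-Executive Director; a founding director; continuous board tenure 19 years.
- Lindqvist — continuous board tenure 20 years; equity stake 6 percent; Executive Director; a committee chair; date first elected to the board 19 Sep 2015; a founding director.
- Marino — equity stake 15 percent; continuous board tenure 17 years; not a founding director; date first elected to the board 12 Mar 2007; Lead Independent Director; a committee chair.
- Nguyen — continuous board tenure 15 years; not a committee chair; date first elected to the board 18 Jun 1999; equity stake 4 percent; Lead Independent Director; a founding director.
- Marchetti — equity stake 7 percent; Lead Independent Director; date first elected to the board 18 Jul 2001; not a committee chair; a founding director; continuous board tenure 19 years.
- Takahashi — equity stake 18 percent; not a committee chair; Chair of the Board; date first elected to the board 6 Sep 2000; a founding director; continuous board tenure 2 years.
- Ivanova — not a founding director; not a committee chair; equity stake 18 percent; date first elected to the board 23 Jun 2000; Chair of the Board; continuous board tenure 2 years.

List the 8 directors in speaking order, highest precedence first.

By equity stake (higher first): Ivanova and Takahashi (both 18 percent); then Marino (15 percent); then Salazar (12 percent); then Marchetti (7 percent); then Lindqvist (6 percent); then Nguyen (4 percent); then Ferreira (1 percent).
Ivanova and Takahashi are each Chair of the Board, so the next rule applies.
Ivanova and Takahashi both have continuous board tenure 2 years, so the next rule applies.
Ivanova and Takahashi are each not a committee chair, so the next rule applies.
Among Ivanova and Takahashi, by date first elected to the board (earlier first): Ivanova (23 Jun 2000) before Takahashi (6 Sep 2000).
Full order: Ivanova, Takahashi, Marino, Salazar, Marchetti, Lindqvist, Nguyen, Ferreira.

Ivanova, Takahashi, Marino, Salazar, Marchetti, Lindqvist, Nguyen, Ferreira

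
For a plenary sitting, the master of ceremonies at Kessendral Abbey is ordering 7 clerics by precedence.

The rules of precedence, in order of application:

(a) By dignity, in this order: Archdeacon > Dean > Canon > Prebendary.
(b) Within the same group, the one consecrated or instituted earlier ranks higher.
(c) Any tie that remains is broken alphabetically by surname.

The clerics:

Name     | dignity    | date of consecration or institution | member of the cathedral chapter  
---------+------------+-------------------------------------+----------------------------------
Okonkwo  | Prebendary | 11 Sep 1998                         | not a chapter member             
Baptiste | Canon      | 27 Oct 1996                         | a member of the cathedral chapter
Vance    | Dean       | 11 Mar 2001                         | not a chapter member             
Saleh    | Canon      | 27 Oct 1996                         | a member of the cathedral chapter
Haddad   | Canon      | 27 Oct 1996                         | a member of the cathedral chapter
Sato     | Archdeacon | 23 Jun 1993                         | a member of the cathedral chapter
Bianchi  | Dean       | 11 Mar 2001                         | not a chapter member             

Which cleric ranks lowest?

Okonkwo

By dignity: Sato (Archdeacon); then Bianchi and Vance (Dean); then Baptiste, Haddad and Saleh (Canon); then Okonkwo (Prebendary).
Bianchi and Vance both have date of consecration or institution 11 Mar 2001, so the next rule applies.
Among Bianchi and Vance, alphabetically by surname: Bianchi before Vance.
Baptiste, Haddad and Saleh all have date of consecration or institution 27 Oct 1996, so the next rule applies.
Among Baptiste, Haddad and Saleh, alphabetically by surname: Baptiste before Haddad before Saleh.
Order: Sato, Bianchi, Vance, Baptiste, Haddad, Saleh, Okonkwo.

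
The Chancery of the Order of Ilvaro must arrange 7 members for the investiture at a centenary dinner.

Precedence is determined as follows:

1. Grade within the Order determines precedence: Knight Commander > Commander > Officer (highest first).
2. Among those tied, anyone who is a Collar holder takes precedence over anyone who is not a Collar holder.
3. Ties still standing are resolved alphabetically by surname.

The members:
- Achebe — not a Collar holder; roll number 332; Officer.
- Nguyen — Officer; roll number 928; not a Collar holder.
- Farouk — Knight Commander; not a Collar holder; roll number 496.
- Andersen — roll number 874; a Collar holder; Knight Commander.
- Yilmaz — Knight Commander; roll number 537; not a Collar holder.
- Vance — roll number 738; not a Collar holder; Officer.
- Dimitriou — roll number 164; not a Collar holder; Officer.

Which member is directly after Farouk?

By grade within the Order: Andersen, Farouk and Yilmaz (Knight Commander); then Achebe, Dimitriou, Nguyen and Vance (Officer).
Among Andersen, Farouk and Yilmaz, a Collar holder before not a Collar holder: Andersen (a Collar holder) before Farouk and Yilmaz (not a Collar holder).
Among Farouk and Yilmaz, alphabetically by surname: Farouk before Yilmaz.
Achebe, Dimitriou, Nguyen and Vance are each not a Collar holder, so the next rule applies.
Among Achebe, Dimitriou, Nguyen and Vance, alphabetically by surname: Achebe before Dimitriou before Nguyen before Vance.
Order: Andersen, Farouk, Yilmaz, Achebe, Dimitriou, Nguyen, Vance.

Yilmaz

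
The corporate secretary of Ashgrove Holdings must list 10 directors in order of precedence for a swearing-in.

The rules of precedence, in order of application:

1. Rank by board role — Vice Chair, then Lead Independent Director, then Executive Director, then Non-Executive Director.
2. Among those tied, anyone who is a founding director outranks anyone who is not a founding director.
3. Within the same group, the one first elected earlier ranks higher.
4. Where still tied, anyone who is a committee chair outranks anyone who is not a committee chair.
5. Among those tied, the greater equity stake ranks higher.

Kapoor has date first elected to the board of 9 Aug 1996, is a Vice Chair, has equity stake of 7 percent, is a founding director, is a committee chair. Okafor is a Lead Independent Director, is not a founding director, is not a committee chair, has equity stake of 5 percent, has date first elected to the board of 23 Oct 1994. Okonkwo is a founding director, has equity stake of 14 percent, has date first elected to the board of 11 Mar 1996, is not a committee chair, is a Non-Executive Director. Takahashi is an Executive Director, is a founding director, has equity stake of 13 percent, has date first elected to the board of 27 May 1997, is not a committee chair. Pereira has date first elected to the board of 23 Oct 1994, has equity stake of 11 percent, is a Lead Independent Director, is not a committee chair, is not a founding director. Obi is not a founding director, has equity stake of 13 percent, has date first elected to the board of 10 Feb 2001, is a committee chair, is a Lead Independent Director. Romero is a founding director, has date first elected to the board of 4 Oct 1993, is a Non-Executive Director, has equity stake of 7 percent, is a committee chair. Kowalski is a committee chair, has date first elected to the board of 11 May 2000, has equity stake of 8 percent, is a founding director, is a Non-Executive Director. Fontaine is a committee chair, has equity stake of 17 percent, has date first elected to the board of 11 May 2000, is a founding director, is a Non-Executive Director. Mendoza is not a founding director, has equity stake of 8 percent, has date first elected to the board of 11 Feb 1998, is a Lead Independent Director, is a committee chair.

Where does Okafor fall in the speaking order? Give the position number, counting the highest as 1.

By board role: Kapoor (Vice Chair); then Pereira, Okafor, Mendoza and Obi (Lead Independent Director); then Takahashi (Executive Director); then Romero, Okonkwo, Fontaine and Kowalski (Non-Executive Director).
Pereira, Okafor, Mendoza and Obi are each not a founding director, so the next rule applies.
Among Pereira, Okafor, Mendoza and Obi, by date first elected to the board (earlier first): Pereira and Okafor (23 Oct 1994) before Mendoza (11 Feb 1998) before Obi (10 Feb 2001).
Pereira and Okafor are each not a committee chair, so the next rule applies.
Among Pereira and Okafor, by equity stake (higher first): Pereira (11 percent) before Okafor (5 percent).
Romero, Okonkwo, Fontaine and Kowalski are each a founding director, so the next rule applies.
Among Romero, Okonkwo, Fontaine and Kowalski, by date first elected to the board (earlier first): Romero (4 Oct 1993) before Okonkwo (11 Mar 1996) before Fontaine and Kowalski (11 May 2000).
Fontaine and Kowalski are each a committee chair, so the next rule applies.
Among Fontaine and Kowalski, by equity stake (higher first): Fontaine (17 percent) before Kowalski (8 percent).
Order: Kapoor, Pereira, Okafor, Mendoza, Obi, Takahashi, Romero, Okonkwo, Fontaine, Kowalski. So position 3.

3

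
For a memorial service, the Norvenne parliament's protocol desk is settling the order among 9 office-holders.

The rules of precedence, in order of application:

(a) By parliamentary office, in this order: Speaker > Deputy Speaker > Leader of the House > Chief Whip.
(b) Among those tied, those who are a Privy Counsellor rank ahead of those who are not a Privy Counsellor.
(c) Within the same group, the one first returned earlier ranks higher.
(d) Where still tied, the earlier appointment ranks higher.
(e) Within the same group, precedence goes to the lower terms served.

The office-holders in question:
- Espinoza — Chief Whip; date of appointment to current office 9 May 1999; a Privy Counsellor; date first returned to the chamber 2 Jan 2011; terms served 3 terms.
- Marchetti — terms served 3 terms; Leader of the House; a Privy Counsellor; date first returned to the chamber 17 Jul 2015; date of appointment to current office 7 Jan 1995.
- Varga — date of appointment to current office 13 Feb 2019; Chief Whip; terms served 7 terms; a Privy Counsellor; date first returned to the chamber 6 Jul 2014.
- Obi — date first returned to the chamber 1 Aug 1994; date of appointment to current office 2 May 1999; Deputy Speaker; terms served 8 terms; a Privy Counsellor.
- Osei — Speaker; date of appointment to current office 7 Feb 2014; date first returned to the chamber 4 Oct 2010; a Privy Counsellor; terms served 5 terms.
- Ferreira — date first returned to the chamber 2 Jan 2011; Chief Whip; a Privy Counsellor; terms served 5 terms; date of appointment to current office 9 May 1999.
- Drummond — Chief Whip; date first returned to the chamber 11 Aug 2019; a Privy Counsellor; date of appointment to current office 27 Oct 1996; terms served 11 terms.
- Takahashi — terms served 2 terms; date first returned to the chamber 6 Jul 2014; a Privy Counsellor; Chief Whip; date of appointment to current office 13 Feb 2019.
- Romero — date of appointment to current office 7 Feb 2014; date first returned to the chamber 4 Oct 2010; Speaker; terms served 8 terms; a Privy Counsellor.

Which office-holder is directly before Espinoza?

By parliamentary office: Osei and Romero (Speaker); then Obi (Deputy Speaker); then Marchetti (Leader of the House); then Espinoza, Ferreira, Takahashi, Varga and Drummond (Chief Whip).
Osei and Romero are each a Privy Counsellor, so the next rule applies.
Osei and Romero both have date first returned to the chamber 4 Oct 2010, so the next rule applies.
Osei and Romero both have date of appointment to current office 7 Feb 2014, so the next rule applies.
Among Osei and Romero, by terms served (lower first): Osei (5 terms) before Romero (8 terms).
Espinoza, Ferreira, Takahashi, Varga and Drummond are each a Privy Counsellor, so the next rule applies.
Among Espinoza, Ferreira, Takahashi, Varga and Drummond, by date first returned to the chamber (earlier first): Espinoza and Ferreira (2 Jan 2011) before Takahashi and Varga (6 Jul 2014) before Drummond (11 Aug 2019).
Espinoza and Ferreira both have date of appointment to current office 9 May 1999, so the next rule applies.
Among Espinoza and Ferreira, by terms served (lower first): Espinoza (3 terms) before Ferreira (5 terms).
Takahashi and Varga both have date of appointment to current office 13 Feb 2019, so the next rule applies.
Among Takahashi and Varga, by terms served (lower first): Takahashi (2 terms) before Varga (7 terms).
Order: Osei, Romero, Obi, Marchetti, Espinoza, Ferreira, Takahashi, Varga, Drummond.

Marchetti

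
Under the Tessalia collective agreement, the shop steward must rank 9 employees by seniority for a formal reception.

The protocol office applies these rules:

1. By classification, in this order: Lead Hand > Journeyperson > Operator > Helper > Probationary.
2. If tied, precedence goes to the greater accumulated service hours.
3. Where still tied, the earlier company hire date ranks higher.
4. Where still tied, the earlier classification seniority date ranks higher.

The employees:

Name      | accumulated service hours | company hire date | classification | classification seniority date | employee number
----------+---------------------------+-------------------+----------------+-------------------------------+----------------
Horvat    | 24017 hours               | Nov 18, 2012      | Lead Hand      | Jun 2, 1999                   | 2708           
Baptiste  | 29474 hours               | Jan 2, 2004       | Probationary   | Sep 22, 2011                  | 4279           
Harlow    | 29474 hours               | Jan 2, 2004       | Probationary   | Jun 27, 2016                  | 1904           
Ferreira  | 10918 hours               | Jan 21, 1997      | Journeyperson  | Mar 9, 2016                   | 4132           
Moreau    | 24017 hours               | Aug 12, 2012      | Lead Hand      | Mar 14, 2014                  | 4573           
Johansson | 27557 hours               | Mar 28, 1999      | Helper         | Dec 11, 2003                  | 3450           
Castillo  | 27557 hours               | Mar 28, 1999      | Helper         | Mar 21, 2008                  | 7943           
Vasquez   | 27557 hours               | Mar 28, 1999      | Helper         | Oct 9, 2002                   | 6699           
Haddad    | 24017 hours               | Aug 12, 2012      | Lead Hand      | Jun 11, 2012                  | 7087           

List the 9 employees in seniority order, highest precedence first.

By classification: Haddad, Moreau and Horvat (Lead Hand); then Ferreira (Journeyperson); then Vasquez, Johansson and Castillo (Helper); then Baptiste and Harlow (Probationary).
Haddad, Moreau and Horvat all have accumulated service hours 24017 hours, so the next rule applies.
Among Haddad, Moreau and Horvat, by company hire date (earlier first): Haddad and Moreau (Aug 12, 2012) before Horvat (Nov 18, 2012).
Among Haddad and Moreau, by classification seniority date (earlier first): Haddad (Jun 11, 2012) before Moreau (Mar 14, 2014).
Vasquez, Johansson and Castillo all have accumulated service hours 27557 hours, so the next rule applies.
Vasquez, Johansson and Castillo all have company hire date Mar 28, 1999, so the next rule applies.
Among Vasquez, Johansson and Castillo, by classification seniority date (earlier first): Vasquez (Oct 9, 2002) before Johansson (Dec 11, 2003) before Castillo (Mar 21, 2008).
Baptiste and Harlow both have accumulated service hours 29474 hours, so the next rule applies.
Baptiste and Harlow both have company hire date Jan 2, 2004, so the next rule applies.
Among Baptiste and Harlow, by classification seniority date (earlier first): Baptiste (Sep 22, 2011) before Harlow (Jun 27, 2016).
Full order: Haddad, Moreau, Horvat, Ferreira, Vasquez, Johansson, Castillo, Baptiste, Harlow.

Haddad, Moreau, Horvat, Ferreira, Vasquez, Johansson, Castillo, Baptiste, Harlow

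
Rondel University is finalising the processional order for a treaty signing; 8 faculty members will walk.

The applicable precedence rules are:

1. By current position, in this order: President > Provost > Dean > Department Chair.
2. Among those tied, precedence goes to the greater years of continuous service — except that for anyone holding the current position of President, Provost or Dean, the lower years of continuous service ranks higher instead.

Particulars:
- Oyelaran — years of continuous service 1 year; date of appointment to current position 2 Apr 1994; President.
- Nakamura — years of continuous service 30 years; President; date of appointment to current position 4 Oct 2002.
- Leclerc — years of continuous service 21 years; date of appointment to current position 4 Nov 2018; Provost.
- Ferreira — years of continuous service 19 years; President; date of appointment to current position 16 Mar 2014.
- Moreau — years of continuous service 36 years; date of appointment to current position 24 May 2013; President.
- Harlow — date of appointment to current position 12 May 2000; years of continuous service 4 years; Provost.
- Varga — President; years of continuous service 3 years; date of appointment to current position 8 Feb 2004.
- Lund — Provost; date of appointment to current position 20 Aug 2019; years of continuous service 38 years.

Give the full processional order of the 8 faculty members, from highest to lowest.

Oyelaran, Varga, Ferreira, Nakamura, Moreau, Harlow, Leclerc, Lund

By current position: Oyelaran, Varga, Ferreira, Nakamura and Moreau (President); then Harlow, Leclerc and Lund (Provost).
Among Oyelaran, Varga, Ferreira, Nakamura and Moreau, by years of continuous service (lower first) (reversed rule for this group): Oyelaran (1 year) before Varga (3 years) before Ferreira (19 years) before Nakamura (30 years) before Moreau (36 years).
Among Harlow, Leclerc and Lund, by years of continuous service (lower first) (reversed rule for this group): Harlow (4 years) before Leclerc (21 years) before Lund (38 years).
Full order: Oyelaran, Varga, Ferreira, Nakamura, Moreau, Harlow, Leclerc, Lund.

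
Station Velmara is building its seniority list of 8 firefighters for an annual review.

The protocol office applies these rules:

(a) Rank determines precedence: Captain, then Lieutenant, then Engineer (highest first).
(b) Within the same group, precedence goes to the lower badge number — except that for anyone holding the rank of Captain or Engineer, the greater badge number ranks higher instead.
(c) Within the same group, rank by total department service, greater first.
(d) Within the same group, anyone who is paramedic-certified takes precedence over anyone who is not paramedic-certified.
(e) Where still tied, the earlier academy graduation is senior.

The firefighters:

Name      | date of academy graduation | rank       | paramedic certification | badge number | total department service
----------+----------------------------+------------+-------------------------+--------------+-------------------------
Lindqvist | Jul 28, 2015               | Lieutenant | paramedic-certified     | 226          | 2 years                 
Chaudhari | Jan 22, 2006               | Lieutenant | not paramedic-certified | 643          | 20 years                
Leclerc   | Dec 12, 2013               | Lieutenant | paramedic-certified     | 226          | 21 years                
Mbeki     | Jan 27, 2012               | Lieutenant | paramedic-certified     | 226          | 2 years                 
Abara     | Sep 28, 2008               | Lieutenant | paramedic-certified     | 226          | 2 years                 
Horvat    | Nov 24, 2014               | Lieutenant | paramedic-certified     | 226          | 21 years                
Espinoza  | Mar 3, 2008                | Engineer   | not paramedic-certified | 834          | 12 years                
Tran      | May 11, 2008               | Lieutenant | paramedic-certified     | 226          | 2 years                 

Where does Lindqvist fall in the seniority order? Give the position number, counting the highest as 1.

6

By rank: Leclerc, Horvat, Tran, Abara, Mbeki, Lindqvist and Chaudhari (Lieutenant); then Espinoza (Engineer).
Among Leclerc, Horvat, Tran, Abara, Mbeki, Lindqvist and Chaudhari, by badge number (lower first): Leclerc, Horvat, Tran, Abara, Mbeki and Lindqvist (226) before Chaudhari (643).
Among Leclerc, Horvat, Tran, Abara, Mbeki and Lindqvist, by total department service (higher first): Leclerc and Horvat (21 years) before Tran, Abara, Mbeki and Lindqvist (2 years).
Leclerc and Horvat are each paramedic-certified, so the next rule applies.
Among Leclerc and Horvat, by date of academy graduation (earlier first): Leclerc (Dec 12, 2013) before Horvat (Nov 24, 2014).
Tran, Abara, Mbeki and Lindqvist are each paramedic-certified, so the next rule applies.
Among Tran, Abara, Mbeki and Lindqvist, by date of academy graduation (earlier first): Tran (May 11, 2008) before Abara (Sep 28, 2008) before Mbeki (Jan 27, 2012) before Lindqvist (Jul 28, 2015).
Order: Leclerc, Horvat, Tran, Abara, Mbeki, Lindqvist, Chaudhari, Espinoza. So position 6.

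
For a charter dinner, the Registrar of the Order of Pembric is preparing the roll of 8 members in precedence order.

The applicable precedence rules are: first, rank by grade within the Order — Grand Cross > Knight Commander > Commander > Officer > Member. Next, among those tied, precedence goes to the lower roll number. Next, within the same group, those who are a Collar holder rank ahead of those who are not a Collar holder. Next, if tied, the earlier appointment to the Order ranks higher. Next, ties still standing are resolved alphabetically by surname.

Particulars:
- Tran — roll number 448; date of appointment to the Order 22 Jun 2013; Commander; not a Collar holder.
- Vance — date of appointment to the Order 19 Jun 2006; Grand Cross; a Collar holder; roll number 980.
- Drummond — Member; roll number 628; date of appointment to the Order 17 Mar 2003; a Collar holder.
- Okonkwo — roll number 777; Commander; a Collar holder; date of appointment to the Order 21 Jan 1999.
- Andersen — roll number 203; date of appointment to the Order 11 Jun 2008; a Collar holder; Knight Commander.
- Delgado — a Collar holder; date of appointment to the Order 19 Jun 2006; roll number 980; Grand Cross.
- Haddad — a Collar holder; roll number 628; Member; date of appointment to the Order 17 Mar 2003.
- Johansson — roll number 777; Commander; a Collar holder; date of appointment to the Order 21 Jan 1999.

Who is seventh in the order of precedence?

By grade within the Order: Delgado and Vance (Grand Cross); then Andersen (Knight Commander); then Tran, Johansson and Okonkwo (Commander); then Drummond and Haddad (Member).
Delgado and Vance both have roll number 980, so the next rule applies.
Delgado and Vance are each a Collar holder, so the next rule applies.
Delgado and Vance both have date of appointment to the Order 19 Jun 2006, so the next rule applies.
Among Delgado and Vance, alphabetically by surname: Delgado before Vance.
Among Tran, Johansson and Okonkwo, by roll number (lower first): Tran (448) before Johansson and Okonkwo (777).
Johansson and Okonkwo are each a Collar holder, so the next rule applies.
Johansson and Okonkwo both have date of appointment to the Order 21 Jan 1999, so the next rule applies.
Among Johansson and Okonkwo, alphabetically by surname: Johansson before Okonkwo.
Drummond and Haddad both have roll number 628, so the next rule applies.
Drummond and Haddad are each a Collar holder, so the next rule applies.
Drummond and Haddad both have date of appointment to the Order 17 Mar 2003, so the next rule applies.
Among Drummond and Haddad, alphabetically by surname: Drummond before Haddad.
Order: Delgado, Vance, Andersen, Tran, Johansson, Okonkwo, Drummond, Haddad.

Drummond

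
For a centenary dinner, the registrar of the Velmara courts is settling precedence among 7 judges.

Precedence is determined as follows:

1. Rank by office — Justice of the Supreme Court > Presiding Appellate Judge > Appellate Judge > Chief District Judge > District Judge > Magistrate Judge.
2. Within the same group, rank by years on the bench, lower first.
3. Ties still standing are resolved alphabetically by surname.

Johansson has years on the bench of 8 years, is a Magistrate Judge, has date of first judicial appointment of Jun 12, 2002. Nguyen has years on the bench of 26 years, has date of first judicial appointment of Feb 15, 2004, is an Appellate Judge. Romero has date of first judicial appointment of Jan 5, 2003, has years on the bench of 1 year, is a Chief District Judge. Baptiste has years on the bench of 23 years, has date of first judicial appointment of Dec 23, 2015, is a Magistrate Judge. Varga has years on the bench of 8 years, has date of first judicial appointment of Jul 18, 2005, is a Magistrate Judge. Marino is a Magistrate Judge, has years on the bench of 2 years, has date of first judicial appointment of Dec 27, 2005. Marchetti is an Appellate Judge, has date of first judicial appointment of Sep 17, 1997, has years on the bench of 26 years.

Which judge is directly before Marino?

Romero

By office: Marchetti and Nguyen (Appellate Judge); then Romero (Chief District Judge); then Marino, Johansson, Varga and Baptiste (Magistrate Judge).
Marchetti and Nguyen both have years on the bench 26 years, so the next rule applies.
Among Marchetti and Nguyen, alphabetically by surname: Marchetti before Nguyen.
Among Marino, Johansson, Varga and Baptiste, by years on the bench (lower first): Marino (2 years) before Johansson and Varga (8 years) before Baptiste (23 years).
Among Johansson and Varga, alphabetically by surname: Johansson before Varga.
Order: Marchetti, Nguyen, Romero, Marino, Johansson, Varga, Baptiste.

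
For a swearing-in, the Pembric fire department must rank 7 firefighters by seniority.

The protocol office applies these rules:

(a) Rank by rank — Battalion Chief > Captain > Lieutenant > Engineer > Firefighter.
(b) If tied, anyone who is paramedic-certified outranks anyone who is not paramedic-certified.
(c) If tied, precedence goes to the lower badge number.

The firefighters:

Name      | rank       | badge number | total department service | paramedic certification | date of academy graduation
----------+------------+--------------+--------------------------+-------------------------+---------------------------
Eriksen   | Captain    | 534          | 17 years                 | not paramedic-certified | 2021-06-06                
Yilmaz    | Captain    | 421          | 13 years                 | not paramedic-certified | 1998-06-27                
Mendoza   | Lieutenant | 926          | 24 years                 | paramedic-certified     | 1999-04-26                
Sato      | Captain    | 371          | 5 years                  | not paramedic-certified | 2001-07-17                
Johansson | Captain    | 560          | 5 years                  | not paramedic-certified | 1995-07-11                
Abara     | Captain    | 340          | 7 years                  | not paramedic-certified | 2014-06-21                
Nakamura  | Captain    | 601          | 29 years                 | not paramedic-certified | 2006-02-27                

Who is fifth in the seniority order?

By rank: Abara, Sato, Yilmaz, Eriksen, Johansson and Nakamura (Captain); then Mendoza (Lieutenant).
Abara, Sato, Yilmaz, Eriksen, Johansson and Nakamura are each not paramedic-certified, so the next rule applies.
Among Abara, Sato, Yilmaz, Eriksen, Johansson and Nakamura, by badge number (lower first): Abara (340) before Sato (371) before Yilmaz (421) before Eriksen (534) before Johansson (560) before Nakamura (601).
Order: Abara, Sato, Yilmaz, Eriksen, Johansson, Nakamura, Mendoza.

Johansson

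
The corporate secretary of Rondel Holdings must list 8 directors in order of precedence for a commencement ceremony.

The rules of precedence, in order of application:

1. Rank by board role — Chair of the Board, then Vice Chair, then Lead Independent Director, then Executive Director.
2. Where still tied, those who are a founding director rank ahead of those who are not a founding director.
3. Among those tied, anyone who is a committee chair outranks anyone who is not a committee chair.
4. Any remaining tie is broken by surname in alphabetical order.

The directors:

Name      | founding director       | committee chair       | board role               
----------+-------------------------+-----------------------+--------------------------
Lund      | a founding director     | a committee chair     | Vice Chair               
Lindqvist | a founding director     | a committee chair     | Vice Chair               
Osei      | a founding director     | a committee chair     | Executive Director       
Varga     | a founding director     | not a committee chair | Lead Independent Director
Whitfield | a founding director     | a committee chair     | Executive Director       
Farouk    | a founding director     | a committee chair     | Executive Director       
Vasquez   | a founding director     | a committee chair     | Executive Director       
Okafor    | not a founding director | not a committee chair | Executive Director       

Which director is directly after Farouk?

By board role: Lindqvist and Lund (Vice Chair); then Varga (Lead Independent Director); then Farouk, Osei, Vasquez, Whitfield and Okafor (Executive Director).
Lindqvist and Lund are each a founding director, so the next rule applies.
Lindqvist and Lund are each a committee chair, so the next rule applies.
Among Lindqvist and Lund, alphabetically by surname: Lindqvist before Lund.
Among Farouk, Osei, Vasquez, Whitfield and Okafor, a founding director before not a founding director: Farouk, Osei, Vasquez and Whitfield (a founding director) before Okafor (not a founding director).
Farouk, Osei, Vasquez and Whitfield are each a committee chair, so the next rule applies.
Among Farouk, Osei, Vasquez and Whitfield, alphabetically by surname: Farouk before Osei before Vasquez before Whitfield.
Order: Lindqvist, Lund, Varga, Farouk, Osei, Vasquez, Whitfield, Okafor.

Osei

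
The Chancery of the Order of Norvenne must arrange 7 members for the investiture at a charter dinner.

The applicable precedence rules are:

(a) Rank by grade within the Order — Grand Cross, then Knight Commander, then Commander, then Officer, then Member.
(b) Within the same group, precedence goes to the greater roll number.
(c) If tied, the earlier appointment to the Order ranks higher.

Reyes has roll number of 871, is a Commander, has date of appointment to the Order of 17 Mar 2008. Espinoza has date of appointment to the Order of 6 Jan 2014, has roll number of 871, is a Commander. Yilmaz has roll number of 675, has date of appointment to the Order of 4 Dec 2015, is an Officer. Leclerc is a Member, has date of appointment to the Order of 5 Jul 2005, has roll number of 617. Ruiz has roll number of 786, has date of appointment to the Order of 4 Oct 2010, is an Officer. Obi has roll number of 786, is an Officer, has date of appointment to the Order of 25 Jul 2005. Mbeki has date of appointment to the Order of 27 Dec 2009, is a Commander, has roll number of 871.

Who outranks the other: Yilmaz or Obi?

Obi

By grade within the Order: Reyes, Mbeki and Espinoza (Commander); then Obi, Ruiz and Yilmaz (Officer); then Leclerc (Member).
Reyes, Mbeki and Espinoza all have roll number 871, so the next rule applies.
Among Reyes, Mbeki and Espinoza, by date of appointment to the Order (earlier first): Reyes (17 Mar 2008) before Mbeki (27 Dec 2009) before Espinoza (6 Jan 2014).
Among Obi, Ruiz and Yilmaz, by roll number (higher first): Obi and Ruiz (786) before Yilmaz (675).
Among Obi and Ruiz, by date of appointment to the Order (earlier first): Obi (25 Jul 2005) before Ruiz (4 Oct 2010).
So Obi takes precedence.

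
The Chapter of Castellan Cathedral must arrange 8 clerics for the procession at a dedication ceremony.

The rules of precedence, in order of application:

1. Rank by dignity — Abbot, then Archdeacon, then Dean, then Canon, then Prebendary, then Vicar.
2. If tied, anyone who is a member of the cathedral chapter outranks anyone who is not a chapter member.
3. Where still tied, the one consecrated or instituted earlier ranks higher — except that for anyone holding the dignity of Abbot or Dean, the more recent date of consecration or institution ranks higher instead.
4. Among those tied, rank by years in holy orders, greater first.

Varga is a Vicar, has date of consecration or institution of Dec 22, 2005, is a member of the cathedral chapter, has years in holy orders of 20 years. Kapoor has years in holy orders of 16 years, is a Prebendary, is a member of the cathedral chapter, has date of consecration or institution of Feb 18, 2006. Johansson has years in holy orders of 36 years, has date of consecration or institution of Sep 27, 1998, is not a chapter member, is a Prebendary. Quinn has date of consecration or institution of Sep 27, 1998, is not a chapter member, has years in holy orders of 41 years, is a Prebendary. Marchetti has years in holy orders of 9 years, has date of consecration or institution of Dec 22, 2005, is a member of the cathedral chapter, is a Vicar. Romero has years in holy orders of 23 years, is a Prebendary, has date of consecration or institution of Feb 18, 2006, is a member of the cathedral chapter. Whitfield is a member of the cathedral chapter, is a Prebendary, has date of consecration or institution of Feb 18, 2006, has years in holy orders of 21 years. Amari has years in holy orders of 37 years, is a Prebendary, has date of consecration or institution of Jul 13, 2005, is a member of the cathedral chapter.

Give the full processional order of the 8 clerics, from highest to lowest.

Amari, Romero, Whitfield, Kapoor, Quinn, Johansson, Varga, Marchetti

By dignity: Amari, Romero, Whitfield, Kapoor, Quinn and Johansson (Prebendary); then Varga and Marchetti (Vicar).
Among Amari, Romero, Whitfield, Kapoor, Quinn and Johansson, a member of the cathedral chapter before not a chapter member: Amari, Romero, Whitfield and Kapoor (a member of the cathedral chapter) before Quinn and Johansson (not a chapter member).
Among Amari, Romero, Whitfield and Kapoor, by date of consecration or institution (earlier first): Amari (Jul 13, 2005) before Romero, Whitfield and Kapoor (Feb 18, 2006).
Among Romero, Whitfield and Kapoor, by years in holy orders (higher first): Romero (23 years) before Whitfield (21 years) before Kapoor (16 years).
Quinn and Johansson both have date of consecration or institution Sep 27, 1998, so the next rule applies.
Among Quinn and Johansson, by years in holy orders (higher first): Quinn (41 years) before Johansson (36 years).
Varga and Marchetti are each a member of the cathedral chapter, so the next rule applies.
Varga and Marchetti both have date of consecration or institution Dec 22, 2005, so the next rule applies.
Among Varga and Marchetti, by years in holy orders (higher first): Varga (20 years) before Marchetti (9 years).
Full order: Amari, Romero, Whitfield, Kapoor, Quinn, Johansson, Varga, Marchetti.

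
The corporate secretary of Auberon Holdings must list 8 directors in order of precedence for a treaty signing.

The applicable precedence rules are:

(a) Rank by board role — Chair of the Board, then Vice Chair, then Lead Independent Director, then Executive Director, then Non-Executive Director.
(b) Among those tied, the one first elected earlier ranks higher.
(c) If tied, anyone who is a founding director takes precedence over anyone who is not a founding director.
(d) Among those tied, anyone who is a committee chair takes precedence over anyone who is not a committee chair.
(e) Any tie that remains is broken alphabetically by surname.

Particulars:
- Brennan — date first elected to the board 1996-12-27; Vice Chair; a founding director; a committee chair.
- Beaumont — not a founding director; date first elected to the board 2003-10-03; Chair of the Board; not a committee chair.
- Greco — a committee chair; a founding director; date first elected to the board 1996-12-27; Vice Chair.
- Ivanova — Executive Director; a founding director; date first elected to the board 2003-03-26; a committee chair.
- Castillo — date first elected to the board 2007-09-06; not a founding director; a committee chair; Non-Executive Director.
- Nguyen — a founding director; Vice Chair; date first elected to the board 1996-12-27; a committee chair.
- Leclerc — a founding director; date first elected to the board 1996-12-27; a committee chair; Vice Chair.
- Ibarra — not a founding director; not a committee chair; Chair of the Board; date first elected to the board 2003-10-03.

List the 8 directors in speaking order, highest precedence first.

Beaumont, Ibarra, Brennan, Greco, Leclerc, Nguyen, Ivanova, Castillo

By board role: Beaumont and Ibarra (Chair of the Board); then Brennan, Greco, Leclerc and Nguyen (Vice Chair); then Ivanova (Executive Director); then Castillo (Non-Executive Director).
Beaumont and Ibarra both have date first elected to the board 2003-10-03, so the next rule applies.
Beaumont and Ibarra are each not a founding director, so the next rule applies.
Beaumont and Ibarra are each not a committee chair, so the next rule applies.
Among Beaumont and Ibarra, alphabetically by surname: Beaumont before Ibarra.
Brennan, Greco, Leclerc and Nguyen all have date first elected to the board 1996-12-27, so the next rule applies.
Brennan, Greco, Leclerc and Nguyen are each a founding director, so the next rule applies.
Brennan, Greco, Leclerc and Nguyen are each a committee chair, so the next rule applies.
Among Brennan, Greco, Leclerc and Nguyen, alphabetically by surname: Brennan before Greco before Leclerc before Nguyen.
Full order: Beaumont, Ibarra, Brennan, Greco, Leclerc, Nguyen, Ivanova, Castillo.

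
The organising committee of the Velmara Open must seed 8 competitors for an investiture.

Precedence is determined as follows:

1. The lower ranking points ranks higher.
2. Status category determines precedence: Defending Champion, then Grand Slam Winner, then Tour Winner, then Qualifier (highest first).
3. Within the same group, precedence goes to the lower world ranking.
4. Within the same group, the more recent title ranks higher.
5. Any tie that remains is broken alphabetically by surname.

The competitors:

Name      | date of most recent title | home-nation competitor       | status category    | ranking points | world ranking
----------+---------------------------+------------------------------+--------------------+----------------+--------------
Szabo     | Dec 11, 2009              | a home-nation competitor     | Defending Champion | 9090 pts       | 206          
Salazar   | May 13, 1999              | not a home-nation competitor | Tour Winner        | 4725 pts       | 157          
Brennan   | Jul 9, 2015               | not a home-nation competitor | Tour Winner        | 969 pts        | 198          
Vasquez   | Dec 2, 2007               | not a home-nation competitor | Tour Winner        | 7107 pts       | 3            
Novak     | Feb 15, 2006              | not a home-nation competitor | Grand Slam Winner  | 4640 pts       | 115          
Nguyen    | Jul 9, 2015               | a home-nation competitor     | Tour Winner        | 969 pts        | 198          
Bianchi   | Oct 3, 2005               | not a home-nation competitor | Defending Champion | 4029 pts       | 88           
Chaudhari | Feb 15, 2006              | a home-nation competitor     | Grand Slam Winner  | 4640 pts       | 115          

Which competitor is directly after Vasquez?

Szabo

By ranking points (lower first): Brennan and Nguyen (both 969 pts); then Bianchi (4029 pts); then Chaudhari and Novak (both 4640 pts); then Salazar (4725 pts); then Vasquez (7107 pts); then Szabo (9090 pts).
Brennan and Nguyen are each Tour Winner, so the next rule applies.
Brennan and Nguyen both have world ranking 198, so the next rule applies.
Brennan and Nguyen both have date of most recent title Jul 9, 2015, so the next rule applies.
Among Brennan and Nguyen, alphabetically by surname: Brennan before Nguyen.
Chaudhari and Novak are each Grand Slam Winner, so the next rule applies.
Chaudhari and Novak both have world ranking 115, so the next rule applies.
Chaudhari and Novak both have date of most recent title Feb 15, 2006, so the next rule applies.
Among Chaudhari and Novak, alphabetically by surname: Chaudhari before Novak.
Order: Brennan, Nguyen, Bianchi, Chaudhari, Novak, Salazar, Vasquez, Szabo.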